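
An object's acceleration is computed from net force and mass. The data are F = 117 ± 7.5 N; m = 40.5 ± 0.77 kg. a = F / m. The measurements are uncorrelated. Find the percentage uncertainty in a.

6.69%

Each factor contributes (exponent × relative error)² to (δa/a)²:
  (1·δF/F)² = (1×0.0641)² = 0.00411;  (-1·δm/m)² = (-1×0.0190)² = 0.000361
δa/a = √(0.00447) = 0.0669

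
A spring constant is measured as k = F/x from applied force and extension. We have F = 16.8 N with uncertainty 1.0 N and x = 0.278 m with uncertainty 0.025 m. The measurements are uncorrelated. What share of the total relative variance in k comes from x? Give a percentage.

69.5%

(δk/k)² = (1·δF/F)² + (-1·δx/x)²
  F term: (1×0.0595)² = 0.00354
  x term: (-1×0.0899)² = 0.00809
Total = 0.0116. Share from x = 0.00809/0.0116 = 0.695.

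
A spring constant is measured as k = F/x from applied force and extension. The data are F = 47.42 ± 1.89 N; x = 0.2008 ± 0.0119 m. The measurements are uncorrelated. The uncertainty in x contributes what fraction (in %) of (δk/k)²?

68.9%

(δk/k)² = (1·δF/F)² + (-1·δx/x)²
  F term: (1×0.0399)² = 0.00159
  x term: (-1×0.0593)² = 0.00351
Total = 0.00510. Share from x = 0.00351/0.00510 = 0.689.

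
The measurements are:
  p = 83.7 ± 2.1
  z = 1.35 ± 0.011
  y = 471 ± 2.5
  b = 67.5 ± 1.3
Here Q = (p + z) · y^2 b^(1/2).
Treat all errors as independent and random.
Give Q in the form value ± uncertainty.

(1.55 ± 0.0443) × 10^8

Let u = p + z = 85.0. δu = √(δp² + δz²) = √(4.41 + 0.000121) = 2.10, so δu/u = 0.0247.
Q is then a monomial in u, y, b:
δQ/Q = √((δu/u)² + (2·δy/y)² + (½·δb/b)²) = √(0.000610 + 0.000113 + 9.27e-05) = 0.0286
Q = 1.55e+08, so δQ = 0.0286 × 1.55e+08 = 4.43e+06.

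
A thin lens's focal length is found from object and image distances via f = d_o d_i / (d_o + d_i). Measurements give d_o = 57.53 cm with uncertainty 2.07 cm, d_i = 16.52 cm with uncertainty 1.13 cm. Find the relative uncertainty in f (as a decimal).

∂f/∂d_o = (d_i/(d_o+d_i))² = 0.0498;  ∂f/∂d_i = (d_o/(d_o+d_i))² = 0.604
δf = √((∂f/∂d_o · δd_o)² + (∂f/∂d_i · δd_i)²) = √(0.0106 + 0.465) = 0.690 cm
f = 12.83 cm, so δf/f = 0.690/12.83 = 0.0537.

0.0537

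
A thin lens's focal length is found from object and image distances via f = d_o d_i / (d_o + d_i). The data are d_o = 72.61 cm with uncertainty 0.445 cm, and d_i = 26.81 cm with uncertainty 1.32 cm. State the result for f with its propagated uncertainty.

19.58 ± 0.705 cm

∂f/∂d_o = (d_i/(d_o+d_i))² = 0.0727;  ∂f/∂d_i = (d_o/(d_o+d_i))² = 0.533
δf = √((∂f/∂d_o · δd_o)² + (∂f/∂d_i · δd_i)²) = √(0.00105 + 0.496) = 0.705 cm
f = 19.58 cm.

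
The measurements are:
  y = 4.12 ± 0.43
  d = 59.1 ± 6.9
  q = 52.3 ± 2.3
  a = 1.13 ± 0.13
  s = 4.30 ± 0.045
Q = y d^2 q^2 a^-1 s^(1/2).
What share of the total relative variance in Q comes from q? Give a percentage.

8.95%

(δQ/Q)² = (1·δy/y)² + (2·δd/d)² + (2·δq/q)² + (-1·δa/a)² + (½·δs/s)²
  y term: (1×0.104)² = 0.0109
  d term: (2×0.117)² = 0.0545
  q term: (2×0.0440)² = 0.00774
  a term: (-1×0.115)² = 0.0132
  s term: (0.5×0.0105)² = 2.74e-05
Total = 0.0864. Share from q = 0.00774/0.0864 = 0.0895.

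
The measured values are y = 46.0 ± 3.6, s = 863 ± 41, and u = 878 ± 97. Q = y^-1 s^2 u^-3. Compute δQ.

Since Q is a product/quotient, work with relative uncertainties:
  (-1·δy/y)² = (-1×0.0783)² = 0.00612;  (2·δs/s)² = (2×0.0475)² = 0.00903;  (-3·δu/u)² = (-3×0.110)² = 0.110
δQ/Q = √(0.125) = 0.354
Q = 2.39e-05, so δQ = 0.354 × 2.39e-05 = 8.46e-06.

8.46e-06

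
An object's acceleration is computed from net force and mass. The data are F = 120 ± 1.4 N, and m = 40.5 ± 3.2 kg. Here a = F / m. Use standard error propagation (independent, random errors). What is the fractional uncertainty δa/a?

Relative error in a monomial: (δa/a)² = Σ (nᵢ · δxᵢ/xᵢ)².
  (1·δF/F)² = (1×0.0117)² = 0.000136;  (-1·δm/m)² = (-1×0.0790)² = 0.00624
δa/a = √(0.00638) = 0.0799

0.0799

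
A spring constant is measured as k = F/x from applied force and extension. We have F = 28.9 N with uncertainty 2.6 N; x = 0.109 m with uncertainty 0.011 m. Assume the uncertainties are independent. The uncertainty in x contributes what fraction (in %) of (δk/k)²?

55.7%

(δk/k)² = (1·δF/F)² + (-1·δx/x)²
  F term: (1×0.0900)² = 0.00809
  x term: (-1×0.101)² = 0.0102
Total = 0.0183. Share from x = 0.0102/0.0183 = 0.557.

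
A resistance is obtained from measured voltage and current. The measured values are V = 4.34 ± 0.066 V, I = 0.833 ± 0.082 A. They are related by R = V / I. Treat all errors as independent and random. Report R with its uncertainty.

R is a product of powers, so relative uncertainties combine in quadrature:
  (1·δV/V)² = (1×0.0152)² = 0.000231;  (-1·δI/I)² = (-1×0.0984)² = 0.00969
δR/R = √(0.00992) = 0.0996
R = 5.21 Ω, so δR = 0.0996 × 5.21 = 0.519 Ω.

5.21 ± 0.519 Ω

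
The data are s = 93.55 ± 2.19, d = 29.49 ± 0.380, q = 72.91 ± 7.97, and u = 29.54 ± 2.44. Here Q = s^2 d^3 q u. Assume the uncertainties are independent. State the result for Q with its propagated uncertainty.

(4.834 ± 0.724) × 10^11

Q is a product of powers, so relative uncertainties combine in quadrature:
  (2·δs/s)² = (2×0.0234)² = 0.00219;  (3·δd/d)² = (3×0.0129)² = 0.00149;  (1·δq/q)² = (1×0.109)² = 0.0119;  (1·δu/u)² = (1×0.0826)² = 0.00682
δQ/Q = √(0.0225) = 0.150
Q = 4.834e+11, so δQ = 0.150 × 4.834e+11 = 7.24e+10.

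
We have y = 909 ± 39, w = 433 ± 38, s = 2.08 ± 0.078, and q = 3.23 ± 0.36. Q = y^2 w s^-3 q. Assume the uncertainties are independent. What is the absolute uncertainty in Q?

Relative error in a monomial: (δQ/Q)² = Σ (nᵢ · δxᵢ/xᵢ)².
  (2·δy/y)² = (2×0.0429)² = 0.00736;  (1·δw/w)² = (1×0.0878)² = 0.00770;  (-3·δs/s)² = (-3×0.0375)² = 0.0127;  (1·δq/q)² = (1×0.111)² = 0.0124
δQ/Q = √(0.0401) = 0.200
Q = 1.28e+08, so δQ = 0.200 × 1.28e+08 = 2.57e+07.

2.57e+07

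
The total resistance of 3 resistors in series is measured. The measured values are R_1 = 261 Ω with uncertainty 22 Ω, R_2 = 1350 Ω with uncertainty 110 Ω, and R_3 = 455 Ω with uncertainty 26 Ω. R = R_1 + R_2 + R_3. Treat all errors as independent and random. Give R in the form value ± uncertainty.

2070 ± 115 Ω

Sums and differences: (δR)² = Σ (cᵢ δxᵢ)².
  (δR_1)² = 484;  (δR_2)² = 12100;  (δR_3)² = 676
δR = √(13300) = 115 Ω
R = 2070 Ω.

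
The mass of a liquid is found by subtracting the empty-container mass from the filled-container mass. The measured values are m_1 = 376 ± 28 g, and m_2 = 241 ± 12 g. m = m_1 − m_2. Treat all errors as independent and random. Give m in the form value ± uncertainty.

Sums and differences: (δm)² = Σ (cᵢ δxᵢ)².
  (δm_1)² = 784;  (δm_2)² = 144
δm = √(928) = 30.5 g
m = 135 g.

135 ± 30.5 g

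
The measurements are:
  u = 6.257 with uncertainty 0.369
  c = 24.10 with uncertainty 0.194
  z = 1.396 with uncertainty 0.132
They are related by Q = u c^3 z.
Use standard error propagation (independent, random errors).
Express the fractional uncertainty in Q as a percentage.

11.4%

For a monomial Q ∝ u, c^3, z, fractional errors add in quadrature:
  (1·δu/u)² = (1×0.0590)² = 0.00348;  (3·δc/c)² = (3×0.00805)² = 0.000583;  (1·δz/z)² = (1×0.0946)² = 0.00894
δQ/Q = √(0.0130) = 0.114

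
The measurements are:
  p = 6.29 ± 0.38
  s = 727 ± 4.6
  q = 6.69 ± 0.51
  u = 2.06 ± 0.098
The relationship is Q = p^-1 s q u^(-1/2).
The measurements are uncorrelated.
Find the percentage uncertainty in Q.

10.0%

For a monomial Q ∝ p^-1, s, q, u^(-1/2), fractional errors add in quadrature:
  (-1·δp/p)² = (-1×0.0604)² = 0.00365;  (1·δs/s)² = (1×0.00633)² = 4e-05;  (1·δq/q)² = (1×0.0762)² = 0.00581;  (−½·δu/u)² = (-0.5×0.0476)² = 0.000566
δQ/Q = √(0.0101) = 0.100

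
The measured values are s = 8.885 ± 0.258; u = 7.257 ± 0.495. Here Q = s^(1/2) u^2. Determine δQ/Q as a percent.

Products/powers → add relative errors in quadrature, weighted by exponent:
  (½·δs/s)² = (0.5×0.0290)² = 0.000211;  (2·δu/u)² = (2×0.0682)² = 0.0186
δQ/Q = √(0.0188) = 0.137

13.7%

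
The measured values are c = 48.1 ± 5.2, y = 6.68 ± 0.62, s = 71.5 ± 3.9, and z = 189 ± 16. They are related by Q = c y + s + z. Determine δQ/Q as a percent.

Let p = c·y = 321. δp/p = √((1·δc/c)² + (1·δy/y)²) = √(0.0117 + 0.00861) = 0.142, so δp = 45.8.
Q = p + s + z: δQ = √(δp² + δs² + δz²) = √(2100 + 15.2 + 256) = 48.7
Q = 582, so δQ/Q = 48.7/582 = 0.0836.

8.36%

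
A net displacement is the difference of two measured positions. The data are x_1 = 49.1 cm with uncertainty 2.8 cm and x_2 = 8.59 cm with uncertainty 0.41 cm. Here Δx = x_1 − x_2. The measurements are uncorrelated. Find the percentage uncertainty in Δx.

6.99%

For a sum/difference, combine absolute errors in quadrature:
  (δx_1)² = 7.84;  (δx_2)² = 0.168
δΔx = √(8.01) = 2.83 cm
Δx = 40.5 cm, so δΔx/Δx = 2.83/40.5 = 0.0699.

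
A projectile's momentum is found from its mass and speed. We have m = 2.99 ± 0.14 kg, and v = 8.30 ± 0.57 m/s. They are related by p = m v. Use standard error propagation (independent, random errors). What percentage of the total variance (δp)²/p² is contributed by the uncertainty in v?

(δp/p)² = (1·δm/m)² + (1·δv/v)²
  m term: (1×0.0468)² = 0.00219
  v term: (1×0.0687)² = 0.00472
Total = 0.00691. Share from v = 0.00472/0.00691 = 0.683.

68.3%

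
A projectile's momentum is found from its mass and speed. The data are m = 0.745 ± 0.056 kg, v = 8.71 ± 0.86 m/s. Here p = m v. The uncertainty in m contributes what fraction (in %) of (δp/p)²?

36.7%

(δp/p)² = (1·δm/m)² + (1·δv/v)²
  m term: (1×0.0752)² = 0.00565
  v term: (1×0.0987)² = 0.00975
Total = 0.0154. Share from m = 0.00565/0.0154 = 0.367.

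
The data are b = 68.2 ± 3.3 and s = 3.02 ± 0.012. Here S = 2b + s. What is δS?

6.60

S is a linear combination, so absolute uncertainties add in quadrature:
  (2·δb)² = 43.6;  (δs)² = 0.000144
δS = √(43.6) = 6.60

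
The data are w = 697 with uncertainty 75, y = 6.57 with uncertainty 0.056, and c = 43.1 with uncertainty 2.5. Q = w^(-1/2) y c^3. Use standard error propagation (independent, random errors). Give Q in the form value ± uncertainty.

19900 ± 3630

Since Q is a product/quotient, work with relative uncertainties:
  (−½·δw/w)² = (-0.5×0.108)² = 0.00289;  (1·δy/y)² = (1×0.00852)² = 7.27e-05;  (3·δc/c)² = (3×0.0580)² = 0.0303
δQ/Q = √(0.0332) = 0.182
Q = 19900, so δQ = 0.182 × 19900 = 3630.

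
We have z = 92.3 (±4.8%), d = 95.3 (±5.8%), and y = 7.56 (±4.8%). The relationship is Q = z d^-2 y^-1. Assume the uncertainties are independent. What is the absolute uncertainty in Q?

Each factor contributes (exponent × relative error)² to (δQ/Q)²:
  (1·δz/z)² = (1×0.0480)² = 0.00230;  (-2·δd/d)² = (-2×0.0580)² = 0.0135;  (-1·δy/y)² = (-1×0.0480)² = 0.00230
δQ/Q = √(0.0181) = 0.134
Q = 0.00134, so δQ = 0.134 × 0.00134 = 0.000181.

0.000181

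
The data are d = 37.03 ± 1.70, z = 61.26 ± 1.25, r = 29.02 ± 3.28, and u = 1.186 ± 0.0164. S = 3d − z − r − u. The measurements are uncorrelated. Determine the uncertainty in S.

6.19

For a sum/difference, combine absolute errors in quadrature:
  (3·δd)² = 26.0;  (δz)² = 1.56;  (δr)² = 10.8;  (δu)² = 0.000269
δS = √(38.3) = 6.19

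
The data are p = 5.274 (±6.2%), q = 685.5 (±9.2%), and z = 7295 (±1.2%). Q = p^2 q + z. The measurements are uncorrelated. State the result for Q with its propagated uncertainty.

Let w = p^2·q = 19070. δw/w = √((2·δp/p)² + (1·δq/q)²) = √(0.0154 + 0.00846) = 0.154, so δw = 2940.
Q = w + z: δQ = √(δw² + δz²) = √(8.67e+06 + 7660) = 2950
Q = 26360.

26360 ± 2950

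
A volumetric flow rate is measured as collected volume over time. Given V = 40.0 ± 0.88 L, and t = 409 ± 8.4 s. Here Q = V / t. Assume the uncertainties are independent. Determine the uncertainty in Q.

Q is a product of powers, so relative uncertainties combine in quadrature:
  (1·δV/V)² = (1×0.0220)² = 0.000484;  (-1·δt/t)² = (-1×0.0205)² = 0.000422
δQ/Q = √(0.000906) = 0.0301
Q = 0.0978 L/s, so δQ = 0.0301 × 0.0978 = 0.00294 L/s.

0.00294 L/s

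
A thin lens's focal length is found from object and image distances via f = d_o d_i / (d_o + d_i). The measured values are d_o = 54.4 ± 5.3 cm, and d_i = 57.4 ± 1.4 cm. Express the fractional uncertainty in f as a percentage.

∂f/∂d_o = (d_i/(d_o+d_i))² = 0.264;  ∂f/∂d_i = (d_o/(d_o+d_i))² = 0.237
δf = √((∂f/∂d_o · δd_o)² + (∂f/∂d_i · δd_i)²) = √(1.95 + 0.110) = 1.44 cm
f = 27.9 cm, so δf/f = 1.44/27.9 = 0.0514.

5.14%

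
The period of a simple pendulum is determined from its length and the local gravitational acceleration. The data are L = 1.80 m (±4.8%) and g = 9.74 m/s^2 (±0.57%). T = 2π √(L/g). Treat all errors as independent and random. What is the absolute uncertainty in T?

Each factor contributes (exponent × relative error)² to (δT/T)²:
  (½·δL/L)² = (0.5×0.0480)² = 0.000576;  (−½·δg/g)² = (-0.5×0.00570)² = 8.12e-06
δT/T = √(0.000584) = 0.0242
T = 2.70 s, so δT = 0.0242 × 2.70 = 0.0653 s.

0.0653 s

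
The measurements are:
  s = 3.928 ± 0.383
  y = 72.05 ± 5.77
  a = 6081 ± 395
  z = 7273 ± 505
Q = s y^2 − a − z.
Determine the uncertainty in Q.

Let p = s·y^2 = 20390. δp/p = √((1·δs/s)² + (2·δy/y)²) = √(0.00951 + 0.0257) = 0.188, so δp = 3820.
Q = p − a − z: δQ = √(δp² + δa² + δz²) = √(1.46e+07 + 1.56e+05 + 2.55e+05) = 3880

3880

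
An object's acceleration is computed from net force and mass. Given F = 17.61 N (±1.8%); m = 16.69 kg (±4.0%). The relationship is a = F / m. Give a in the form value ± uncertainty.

1.055 ± 0.0463 m/s^2

a is a product of powers, so relative uncertainties combine in quadrature:
  (1·δF/F)² = (1×0.0180)² = 0.000324;  (-1·δm/m)² = (-1×0.0400)² = 0.00160
δa/a = √(0.00192) = 0.0439
a = 1.055 m/s^2, so δa = 0.0439 × 1.055 = 0.0463 m/s^2.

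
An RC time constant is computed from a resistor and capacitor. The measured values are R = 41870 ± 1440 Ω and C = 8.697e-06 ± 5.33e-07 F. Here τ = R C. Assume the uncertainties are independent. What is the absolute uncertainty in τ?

Since τ is a product/quotient, work with relative uncertainties:
  (1·δR/R)² = (1×0.0344)² = 0.00118;  (1·δC/C)² = (1×0.0613)² = 0.00376
δτ/τ = √(0.00494) = 0.0703
τ = 0.3641 s, so δτ = 0.0703 × 0.3641 = 0.0256 s.

0.0256 s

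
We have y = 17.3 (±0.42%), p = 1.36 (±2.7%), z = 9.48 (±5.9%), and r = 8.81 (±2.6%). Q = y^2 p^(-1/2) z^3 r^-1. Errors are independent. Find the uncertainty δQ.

4460

For a monomial Q ∝ y^2, p^(-1/2), z^3, r^-1, fractional errors add in quadrature:
  (2·δy/y)² = (2×0.00420)² = 7.06e-05;  (−½·δp/p)² = (-0.5×0.0270)² = 0.000182;  (3·δz/z)² = (3×0.0590)² = 0.0313;  (-1·δr/r)² = (-1×0.0260)² = 0.000676
δQ/Q = √(0.0323) = 0.180
Q = 24800, so δQ = 0.180 × 24800 = 4460.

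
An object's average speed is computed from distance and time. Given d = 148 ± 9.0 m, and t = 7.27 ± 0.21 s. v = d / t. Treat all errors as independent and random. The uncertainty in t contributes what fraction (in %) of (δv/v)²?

(δv/v)² = (1·δd/d)² + (-1·δt/t)²
  d term: (1×0.0608)² = 0.00370
  t term: (-1×0.0289)² = 0.000834
Total = 0.00453. Share from t = 0.000834/0.00453 = 0.184.

18.4%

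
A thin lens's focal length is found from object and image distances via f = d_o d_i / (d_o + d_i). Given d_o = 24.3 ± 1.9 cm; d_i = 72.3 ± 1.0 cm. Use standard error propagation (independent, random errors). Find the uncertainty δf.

1.07 cm

∂f/∂d_o = (d_i/(d_o+d_i))² = 0.560;  ∂f/∂d_i = (d_o/(d_o+d_i))² = 0.0633
δf = √((∂f/∂d_o · δd_o)² + (∂f/∂d_i · δd_i)²) = √(1.13 + 0.00400) = 1.07 cm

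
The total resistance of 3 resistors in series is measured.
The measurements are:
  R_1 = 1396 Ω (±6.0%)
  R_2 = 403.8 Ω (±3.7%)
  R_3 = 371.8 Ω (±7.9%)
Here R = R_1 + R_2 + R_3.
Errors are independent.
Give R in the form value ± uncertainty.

For a sum/difference, combine absolute errors in quadrature:
  (δR_1)² = 7020;  (δR_2)² = 223;  (δR_3)² = 863
δR = √(8100) = 90.0 Ω
R = 2172 Ω.

2172 ± 90.0 Ω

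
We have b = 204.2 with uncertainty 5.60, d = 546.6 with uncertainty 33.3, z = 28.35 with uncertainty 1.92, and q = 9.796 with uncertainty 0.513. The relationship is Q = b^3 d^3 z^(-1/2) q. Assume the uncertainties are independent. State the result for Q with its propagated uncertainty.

Relative error in a monomial: (δQ/Q)² = Σ (nᵢ · δxᵢ/xᵢ)².
  (3·δb/b)² = (3×0.0274)² = 0.00677;  (3·δd/d)² = (3×0.0609)² = 0.0334;  (−½·δz/z)² = (-0.5×0.0677)² = 0.00115;  (1·δq/q)² = (1×0.0524)² = 0.00274
δQ/Q = √(0.0441) = 0.210
Q = 2.558e+15, so δQ = 0.210 × 2.558e+15 = 5.37e+14.

(2.558 ± 0.537) × 10^15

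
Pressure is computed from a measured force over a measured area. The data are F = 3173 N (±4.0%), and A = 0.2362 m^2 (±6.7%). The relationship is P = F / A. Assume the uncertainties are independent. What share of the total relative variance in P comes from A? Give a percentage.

73.7%

(δP/P)² = (1·δF/F)² + (-1·δA/A)²
  F term: (1×0.0400)² = 0.00160
  A term: (-1×0.0670)² = 0.00449
Total = 0.00609. Share from A = 0.00449/0.00609 = 0.737.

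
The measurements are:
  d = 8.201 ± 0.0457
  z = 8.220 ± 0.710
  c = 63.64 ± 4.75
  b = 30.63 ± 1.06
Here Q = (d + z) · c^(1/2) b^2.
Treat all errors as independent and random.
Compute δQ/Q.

0.0898

Let u = d + z = 16.42. δu = √(δd² + δz²) = √(0.00209 + 0.504) = 0.711, so δu/u = 0.0433.
Q is then a monomial in u, c, b:
δQ/Q = √((δu/u)² + (½·δc/c)² + (2·δb/b)²) = √(0.00188 + 0.00139 + 0.00479) = 0.0898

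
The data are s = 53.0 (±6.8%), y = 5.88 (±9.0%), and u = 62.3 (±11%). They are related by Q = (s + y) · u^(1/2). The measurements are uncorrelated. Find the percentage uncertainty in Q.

8.28%

Let w = s + y = 58.9. δw = √(δs² + δy²) = √(13.0 + 0.280) = 3.64, so δw/w = 0.0619.
Q is then a monomial in w, u:
δQ/Q = √((δw/w)² + (½·δu/u)²) = √(0.00383 + 0.00302) = 0.0828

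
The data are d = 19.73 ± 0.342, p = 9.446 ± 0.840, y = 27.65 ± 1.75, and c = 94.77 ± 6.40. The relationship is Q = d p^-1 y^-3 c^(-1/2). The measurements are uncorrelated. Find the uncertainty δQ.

For a monomial Q ∝ d, p^-1, y^-3, c^(-1/2), fractional errors add in quadrature:
  (1·δd/d)² = (1×0.0173)² = 0.000300;  (-1·δp/p)² = (-1×0.0889)² = 0.00791;  (-3·δy/y)² = (-3×0.0633)² = 0.0361;  (−½·δc/c)² = (-0.5×0.0675)² = 0.00114
δQ/Q = √(0.0454) = 0.213
Q = 1.015e-05, so δQ = 0.213 × 1.015e-05 = 2.16e-06.

2.16e-06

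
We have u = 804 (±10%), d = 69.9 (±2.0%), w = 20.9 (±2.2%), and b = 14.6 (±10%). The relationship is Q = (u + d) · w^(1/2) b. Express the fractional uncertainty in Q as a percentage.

Let h = u + d = 874. δh = √(δu² + δd²) = √(6460 + 1.95) = 80.4, so δh/h = 0.0920.
Q is then a monomial in h, w, b:
δQ/Q = √((δh/h)² + (½·δw/w)² + (1·δb/b)²) = √(0.00847 + 0.000121 + 0.0100) = 0.136

13.6%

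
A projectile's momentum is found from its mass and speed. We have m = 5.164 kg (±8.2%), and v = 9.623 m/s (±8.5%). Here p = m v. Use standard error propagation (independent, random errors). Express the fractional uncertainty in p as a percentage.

11.8%

Since p is a product/quotient, work with relative uncertainties:
  (1·δm/m)² = (1×0.0820)² = 0.00672;  (1·δv/v)² = (1×0.0850)² = 0.00723
δp/p = √(0.0139) = 0.118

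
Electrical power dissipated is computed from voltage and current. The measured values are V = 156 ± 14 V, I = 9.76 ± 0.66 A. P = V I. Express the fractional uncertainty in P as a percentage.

Each factor contributes (exponent × relative error)² to (δP/P)²:
  (1·δV/V)² = (1×0.0897)² = 0.00805;  (1·δI/I)² = (1×0.0676)² = 0.00457
δP/P = √(0.0126) = 0.112

11.2%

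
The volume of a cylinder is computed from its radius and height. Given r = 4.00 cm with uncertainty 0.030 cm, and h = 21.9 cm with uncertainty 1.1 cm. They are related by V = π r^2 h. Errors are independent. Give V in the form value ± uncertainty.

Each factor contributes (exponent × relative error)² to (δV/V)²:
  (2·δr/r)² = (2×0.00750)² = 0.000225;  (1·δh/h)² = (1×0.0502)² = 0.00252
δV/V = √(0.00275) = 0.0524
V = 1100 cm^3, so δV = 0.0524 × 1100 = 57.7 cm^3.

1100 ± 57.7 cm^3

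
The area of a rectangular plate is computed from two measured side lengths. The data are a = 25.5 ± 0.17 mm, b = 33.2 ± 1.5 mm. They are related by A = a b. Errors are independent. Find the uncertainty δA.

For a monomial A ∝ a, b, fractional errors add in quadrature:
  (1·δa/a)² = (1×0.00667)² = 4.44e-05;  (1·δb/b)² = (1×0.0452)² = 0.00204
δA/A = √(0.00209) = 0.0457
A = 847 mm^2, so δA = 0.0457 × 847 = 38.7 mm^2.

38.7 mm^2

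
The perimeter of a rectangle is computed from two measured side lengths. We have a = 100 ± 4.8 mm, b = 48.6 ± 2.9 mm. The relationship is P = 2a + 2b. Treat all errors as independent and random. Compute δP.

11.2 mm

Absolute uncertainties add in quadrature for a linear combination:
  (2·δa)² = 92.2;  (2·δb)² = 33.6
δP = √(126) = 11.2 mm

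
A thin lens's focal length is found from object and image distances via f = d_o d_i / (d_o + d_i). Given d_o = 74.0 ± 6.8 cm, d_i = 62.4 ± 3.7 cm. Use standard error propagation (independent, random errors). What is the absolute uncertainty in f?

1.79 cm

∂f/∂d_o = (d_i/(d_o+d_i))² = 0.209;  ∂f/∂d_i = (d_o/(d_o+d_i))² = 0.294
δf = √((∂f/∂d_o · δd_o)² + (∂f/∂d_i · δd_i)²) = √(2.03 + 1.19) = 1.79 cm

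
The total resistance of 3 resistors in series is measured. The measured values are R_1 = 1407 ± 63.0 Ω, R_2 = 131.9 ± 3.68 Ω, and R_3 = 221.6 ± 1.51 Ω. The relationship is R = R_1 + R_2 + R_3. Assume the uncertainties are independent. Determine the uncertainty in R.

63.1 Ω

For a sum/difference, combine absolute errors in quadrature:
  (δR_1)² = 3970;  (δR_2)² = 13.5;  (δR_3)² = 2.28
δR = √(3980) = 63.1 Ω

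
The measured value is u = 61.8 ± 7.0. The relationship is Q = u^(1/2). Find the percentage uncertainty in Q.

5.66%

Q is a product of powers, so relative uncertainties combine in quadrature:
  (½·δu/u)² = (0.5×0.113)² = 0.00321
δQ/Q = √(0.00321) = 0.0566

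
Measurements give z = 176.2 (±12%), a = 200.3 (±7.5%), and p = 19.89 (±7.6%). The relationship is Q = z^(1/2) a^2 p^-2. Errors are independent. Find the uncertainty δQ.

299

Each factor contributes (exponent × relative error)² to (δQ/Q)²:
  (½·δz/z)² = (0.5×0.120)² = 0.00360;  (2·δa/a)² = (2×0.0750)² = 0.0225;  (-2·δp/p)² = (-2×0.0760)² = 0.0231
δQ/Q = √(0.0492) = 0.222
Q = 1346, so δQ = 0.222 × 1346 = 299.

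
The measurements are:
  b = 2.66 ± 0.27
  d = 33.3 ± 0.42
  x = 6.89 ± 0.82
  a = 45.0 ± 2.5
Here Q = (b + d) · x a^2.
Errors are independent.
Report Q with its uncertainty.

(5.02 ± 0.820) × 10^5

Let u = b + d = 36.0. δu = √(δb² + δd²) = √(0.0729 + 0.176) = 0.499, so δu/u = 0.0139.
Q is then a monomial in u, x, a:
δQ/Q = √((δu/u)² + (1·δx/x)² + (2·δa/a)²) = √(0.000193 + 0.0142 + 0.0123) = 0.163
Q = 5.02e+05, so δQ = 0.163 × 5.02e+05 = 82000.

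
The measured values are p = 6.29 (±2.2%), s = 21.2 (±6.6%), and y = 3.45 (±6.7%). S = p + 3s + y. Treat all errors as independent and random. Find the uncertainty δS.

4.21

For a sum/difference, combine absolute errors in quadrature:
  (δp)² = 0.0191;  (3·δs)² = 17.6;  (δy)² = 0.0534
δS = √(17.7) = 4.21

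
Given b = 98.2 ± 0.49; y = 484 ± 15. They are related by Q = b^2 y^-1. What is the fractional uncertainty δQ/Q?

0.0326

Products/powers → add relative errors in quadrature, weighted by exponent:
  (2·δb/b)² = (2×0.00499)² = 9.96e-05;  (-1·δy/y)² = (-1×0.0310)² = 0.000960
δQ/Q = √(0.00106) = 0.0326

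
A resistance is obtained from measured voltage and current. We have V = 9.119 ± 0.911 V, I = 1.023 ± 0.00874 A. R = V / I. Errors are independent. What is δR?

Relative error in a monomial: (δR/R)² = Σ (nᵢ · δxᵢ/xᵢ)².
  (1·δV/V)² = (1×0.0999)² = 0.00998;  (-1·δI/I)² = (-1×0.00854)² = 7.3e-05
δR/R = √(0.0101) = 0.100
R = 8.914 Ω, so δR = 0.100 × 8.914 = 0.894 Ω.

0.894 Ω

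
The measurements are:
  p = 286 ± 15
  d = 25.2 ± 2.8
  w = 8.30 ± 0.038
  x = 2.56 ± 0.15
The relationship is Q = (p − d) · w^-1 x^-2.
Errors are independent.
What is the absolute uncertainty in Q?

Let u = p − d = 261. δu = √(δp² + δd²) = √(225 + 7.84) = 15.3, so δu/u = 0.0585.
Q is then a monomial in u, w, x:
δQ/Q = √((δu/u)² + (-1·δw/w)² + (-2·δx/x)²) = √(0.00342 + 2.1e-05 + 0.0137) = 0.131
Q = 4.79, so δQ = 0.131 × 4.79 = 0.628.

0.628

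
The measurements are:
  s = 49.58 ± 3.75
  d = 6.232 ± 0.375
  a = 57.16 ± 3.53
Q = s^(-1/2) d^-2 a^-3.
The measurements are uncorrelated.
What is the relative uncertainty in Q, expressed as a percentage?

22.4%

For a monomial Q ∝ s^(-1/2), d^-2, a^-3, fractional errors add in quadrature:
  (−½·δs/s)² = (-0.5×0.0756)² = 0.00143;  (-2·δd/d)² = (-2×0.0602)² = 0.0145;  (-3·δa/a)² = (-3×0.0618)² = 0.0343
δQ/Q = √(0.0502) = 0.224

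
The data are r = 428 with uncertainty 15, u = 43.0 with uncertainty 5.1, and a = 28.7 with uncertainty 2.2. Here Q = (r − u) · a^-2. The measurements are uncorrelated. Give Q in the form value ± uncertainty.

Let w = r − u = 385. δw = √(δr² + δu²) = √(225 + 26.0) = 15.8, so δw/w = 0.0412.
Q is then a monomial in w, a:
δQ/Q = √((δw/w)² + (-2·δa/a)²) = √(0.00169 + 0.0235) = 0.159
Q = 0.467, so δQ = 0.159 × 0.467 = 0.0742.

0.467 ± 0.0742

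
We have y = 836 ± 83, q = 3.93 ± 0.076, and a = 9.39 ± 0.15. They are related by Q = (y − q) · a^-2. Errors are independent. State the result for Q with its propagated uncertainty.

Let u = y − q = 832. δu = √(δy² + δq²) = √(6890 + 0.00578) = 83.0, so δu/u = 0.0998.
Q is then a monomial in u, a:
δQ/Q = √((δu/u)² + (-2·δa/a)²) = √(0.00995 + 0.00102) = 0.105
Q = 9.44, so δQ = 0.105 × 9.44 = 0.988.

9.44 ± 0.988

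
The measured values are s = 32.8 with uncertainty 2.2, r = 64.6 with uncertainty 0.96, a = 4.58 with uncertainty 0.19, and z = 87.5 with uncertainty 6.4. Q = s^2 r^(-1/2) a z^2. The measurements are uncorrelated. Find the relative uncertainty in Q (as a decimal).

Since Q is a product/quotient, work with relative uncertainties:
  (2·δs/s)² = (2×0.0671)² = 0.0180;  (−½·δr/r)² = (-0.5×0.0149)² = 5.52e-05;  (1·δa/a)² = (1×0.0415)² = 0.00172;  (2·δz/z)² = (2×0.0731)² = 0.0214
δQ/Q = √(0.0412) = 0.203

0.203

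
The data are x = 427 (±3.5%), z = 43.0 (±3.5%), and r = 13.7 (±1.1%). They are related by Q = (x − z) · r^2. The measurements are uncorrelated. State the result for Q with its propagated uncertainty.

72100 ± 3230

Let u = x − z = 384. δu = √(δx² + δz²) = √(223 + 2.27) = 15.0, so δu/u = 0.0391.
Q is then a monomial in u, r:
δQ/Q = √((δu/u)² + (2·δr/r)²) = √(0.00153 + 0.000484) = 0.0449
Q = 72100, so δQ = 0.0449 × 72100 = 3230.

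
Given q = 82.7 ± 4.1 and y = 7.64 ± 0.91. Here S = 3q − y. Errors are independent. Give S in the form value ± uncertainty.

Absolute uncertainties add in quadrature for a linear combination:
  (3·δq)² = 151;  (δy)² = 0.828
δS = √(152) = 12.3
S = 240.

240 ± 12.3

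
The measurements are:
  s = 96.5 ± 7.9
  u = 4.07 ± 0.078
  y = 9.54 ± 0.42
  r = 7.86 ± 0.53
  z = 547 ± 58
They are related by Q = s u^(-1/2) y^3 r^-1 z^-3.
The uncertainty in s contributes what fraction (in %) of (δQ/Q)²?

5.16%

(δQ/Q)² = (1·δs/s)² + (−½·δu/u)² + (3·δy/y)² + (-1·δr/r)² + (-3·δz/z)²
  s term: (1×0.0819)² = 0.00670
  u term: (-0.5×0.0192)² = 9.18e-05
  y term: (3×0.0440)² = 0.0174
  r term: (-1×0.0674)² = 0.00455
  z term: (-3×0.106)² = 0.101
Total = 0.130. Share from s = 0.00670/0.130 = 0.0516.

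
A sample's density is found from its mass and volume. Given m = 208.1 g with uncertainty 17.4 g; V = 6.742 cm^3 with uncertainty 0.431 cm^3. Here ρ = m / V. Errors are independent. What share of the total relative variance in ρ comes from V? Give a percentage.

36.9%

(δρ/ρ)² = (1·δm/m)² + (-1·δV/V)²
  m term: (1×0.0836)² = 0.00699
  V term: (-1×0.0639)² = 0.00409
Total = 0.0111. Share from V = 0.00409/0.0111 = 0.369.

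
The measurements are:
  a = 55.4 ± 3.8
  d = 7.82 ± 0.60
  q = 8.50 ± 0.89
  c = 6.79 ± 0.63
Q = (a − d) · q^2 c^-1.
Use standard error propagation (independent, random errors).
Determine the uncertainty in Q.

Let u = a − d = 47.6. δu = √(δa² + δd²) = √(14.4 + 0.360) = 3.85, so δu/u = 0.0809.
Q is then a monomial in u, q, c:
δQ/Q = √((δu/u)² + (2·δq/q)² + (-1·δc/c)²) = √(0.00654 + 0.0439 + 0.00861) = 0.243
Q = 506, so δQ = 0.243 × 506 = 123.

123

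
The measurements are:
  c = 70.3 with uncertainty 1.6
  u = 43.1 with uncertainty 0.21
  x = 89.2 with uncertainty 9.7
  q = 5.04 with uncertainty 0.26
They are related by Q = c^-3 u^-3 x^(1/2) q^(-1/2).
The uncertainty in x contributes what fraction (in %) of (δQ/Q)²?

34.8%

(δQ/Q)² = (-3·δc/c)² + (-3·δu/u)² + (½·δx/x)² + (−½·δq/q)²
  c term: (-3×0.0228)² = 0.00466
  u term: (-3×0.00487)² = 0.000214
  x term: (0.5×0.109)² = 0.00296
  q term: (-0.5×0.0516)² = 0.000665
Total = 0.00850. Share from x = 0.00296/0.00850 = 0.348.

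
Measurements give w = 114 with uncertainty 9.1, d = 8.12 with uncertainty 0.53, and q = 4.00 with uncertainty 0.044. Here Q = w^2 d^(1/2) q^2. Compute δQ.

Relative error in a monomial: (δQ/Q)² = Σ (nᵢ · δxᵢ/xᵢ)².
  (2·δw/w)² = (2×0.0798)² = 0.0255;  (½·δd/d)² = (0.5×0.0653)² = 0.00107;  (2·δq/q)² = (2×0.0110)² = 0.000484
δQ/Q = √(0.0270) = 0.164
Q = 5.93e+05, so δQ = 0.164 × 5.93e+05 = 97400.

97400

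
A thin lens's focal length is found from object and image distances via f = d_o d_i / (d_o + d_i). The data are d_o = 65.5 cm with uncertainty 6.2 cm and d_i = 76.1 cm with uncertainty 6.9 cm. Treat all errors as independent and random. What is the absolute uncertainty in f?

2.32 cm

∂f/∂d_o = (d_i/(d_o+d_i))² = 0.289;  ∂f/∂d_i = (d_o/(d_o+d_i))² = 0.214
δf = √((∂f/∂d_o · δd_o)² + (∂f/∂d_i · δd_i)²) = √(3.21 + 2.18) = 2.32 cm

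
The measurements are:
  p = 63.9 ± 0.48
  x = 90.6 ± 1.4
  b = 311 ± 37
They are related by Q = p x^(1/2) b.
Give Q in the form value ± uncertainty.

Each factor contributes (exponent × relative error)² to (δQ/Q)²:
  (1·δp/p)² = (1×0.00751)² = 5.64e-05;  (½·δx/x)² = (0.5×0.0155)² = 5.97e-05;  (1·δb/b)² = (1×0.119)² = 0.0142
δQ/Q = √(0.0143) = 0.119
Q = 1.89e+05, so δQ = 0.119 × 1.89e+05 = 22600.

(1.89 ± 0.226) × 10^5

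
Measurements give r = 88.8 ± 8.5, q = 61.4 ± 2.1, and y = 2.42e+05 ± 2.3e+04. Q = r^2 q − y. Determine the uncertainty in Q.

96900

Let p = r^2·q = 4.84e+05. δp/p = √((2·δr/r)² + (1·δq/q)²) = √(0.0366 + 0.00117) = 0.194, so δp = 94200.
Q = p − y: δQ = √(δp² + δy²) = √(8.87e+09 + 5.29e+08) = 96900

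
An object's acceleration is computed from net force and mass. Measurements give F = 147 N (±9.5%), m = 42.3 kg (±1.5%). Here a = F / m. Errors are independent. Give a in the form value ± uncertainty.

Products/powers → add relative errors in quadrature, weighted by exponent:
  (1·δF/F)² = (1×0.0950)² = 0.00903;  (-1·δm/m)² = (-1×0.0150)² = 0.000225
δa/a = √(0.00925) = 0.0962
a = 3.48 m/s^2, so δa = 0.0962 × 3.48 = 0.334 m/s^2.

3.48 ± 0.334 m/s^2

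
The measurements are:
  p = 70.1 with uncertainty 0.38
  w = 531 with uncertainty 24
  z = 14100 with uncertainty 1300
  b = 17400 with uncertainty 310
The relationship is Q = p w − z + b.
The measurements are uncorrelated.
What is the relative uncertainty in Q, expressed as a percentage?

5.33%

Let h = p·w = 37200. δh/h = √((1·δp/p)² + (1·δw/w)²) = √(2.94e-05 + 0.00204) = 0.0455, so δh = 1690.
Q = h − z + b: δQ = √(δh² + δz² + δb²) = √(2.87e+06 + 1.69e+06 + 96100) = 2160
Q = 40500, so δQ/Q = 2160/40500 = 0.0533.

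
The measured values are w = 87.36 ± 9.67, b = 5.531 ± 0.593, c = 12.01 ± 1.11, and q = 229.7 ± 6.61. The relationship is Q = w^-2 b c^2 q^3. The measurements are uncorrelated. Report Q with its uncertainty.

(1.267 ± 0.405) × 10^6

Since Q is a product/quotient, work with relative uncertainties:
  (-2·δw/w)² = (-2×0.111)² = 0.0490;  (1·δb/b)² = (1×0.107)² = 0.0115;  (2·δc/c)² = (2×0.0924)² = 0.0342;  (3·δq/q)² = (3×0.0288)² = 0.00745
δQ/Q = √(0.102) = 0.320
Q = 1.267e+06, so δQ = 0.320 × 1.267e+06 = 4.05e+05.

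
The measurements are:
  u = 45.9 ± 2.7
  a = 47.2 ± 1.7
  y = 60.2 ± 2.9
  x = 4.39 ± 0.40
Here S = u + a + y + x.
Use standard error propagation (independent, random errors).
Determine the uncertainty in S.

4.33

S is a linear combination, so absolute uncertainties add in quadrature:
  (δu)² = 7.29;  (δa)² = 2.89;  (δy)² = 8.41;  (δx)² = 0.160
δS = √(18.8) = 4.33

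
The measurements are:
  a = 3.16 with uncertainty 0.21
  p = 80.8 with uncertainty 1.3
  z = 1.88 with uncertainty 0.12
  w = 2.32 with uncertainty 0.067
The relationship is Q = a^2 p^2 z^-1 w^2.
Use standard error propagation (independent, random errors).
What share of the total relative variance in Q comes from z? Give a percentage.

(δQ/Q)² = (2·δa/a)² + (2·δp/p)² + (-1·δz/z)² + (2·δw/w)²
  a term: (2×0.0665)² = 0.0177
  p term: (2×0.0161)² = 0.00104
  z term: (-1×0.0638)² = 0.00407
  w term: (2×0.0289)² = 0.00334
Total = 0.0261. Share from z = 0.00407/0.0261 = 0.156.

15.6%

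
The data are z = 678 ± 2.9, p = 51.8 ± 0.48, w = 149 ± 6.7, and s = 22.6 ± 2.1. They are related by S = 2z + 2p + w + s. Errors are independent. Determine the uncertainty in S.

9.16

Absolute uncertainties add in quadrature for a linear combination:
  (2·δz)² = 33.6;  (2·δp)² = 0.922;  (δw)² = 44.9;  (δs)² = 4.41
δS = √(83.9) = 9.16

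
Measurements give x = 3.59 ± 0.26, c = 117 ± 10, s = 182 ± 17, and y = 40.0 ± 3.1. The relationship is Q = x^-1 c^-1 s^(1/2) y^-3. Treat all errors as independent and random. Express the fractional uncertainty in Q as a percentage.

26.2%

Products/powers → add relative errors in quadrature, weighted by exponent:
  (-1·δx/x)² = (-1×0.0724)² = 0.00525;  (-1·δc/c)² = (-1×0.0855)² = 0.00731;  (½·δs/s)² = (0.5×0.0934)² = 0.00218;  (-3·δy/y)² = (-3×0.0775)² = 0.0541
δQ/Q = √(0.0688) = 0.262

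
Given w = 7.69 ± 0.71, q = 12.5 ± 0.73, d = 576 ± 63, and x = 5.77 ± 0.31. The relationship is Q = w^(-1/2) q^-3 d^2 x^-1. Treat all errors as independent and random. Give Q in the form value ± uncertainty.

10.6 ± 3.07

Since Q is a product/quotient, work with relative uncertainties:
  (−½·δw/w)² = (-0.5×0.0923)² = 0.00213;  (-3·δq/q)² = (-3×0.0584)² = 0.0307;  (2·δd/d)² = (2×0.109)² = 0.0479;  (-1·δx/x)² = (-1×0.0537)² = 0.00289
δQ/Q = √(0.0836) = 0.289
Q = 10.6, so δQ = 0.289 × 10.6 = 3.07.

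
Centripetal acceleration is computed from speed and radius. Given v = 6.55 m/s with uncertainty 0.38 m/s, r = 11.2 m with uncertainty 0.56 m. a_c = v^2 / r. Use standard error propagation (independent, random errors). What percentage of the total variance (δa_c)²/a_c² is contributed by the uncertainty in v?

(δa_c/a_c)² = (2·δv/v)² + (-1·δr/r)²
  v term: (2×0.0580)² = 0.0135
  r term: (-1×0.0500)² = 0.00250
Total = 0.0160. Share from v = 0.0135/0.0160 = 0.843.

84.3%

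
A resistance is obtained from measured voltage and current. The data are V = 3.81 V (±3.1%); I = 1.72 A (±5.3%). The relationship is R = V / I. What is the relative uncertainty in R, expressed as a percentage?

6.14%

Relative error in a monomial: (δR/R)² = Σ (nᵢ · δxᵢ/xᵢ)².
  (1·δV/V)² = (1×0.0310)² = 0.000961;  (-1·δI/I)² = (-1×0.0530)² = 0.00281
δR/R = √(0.00377) = 0.0614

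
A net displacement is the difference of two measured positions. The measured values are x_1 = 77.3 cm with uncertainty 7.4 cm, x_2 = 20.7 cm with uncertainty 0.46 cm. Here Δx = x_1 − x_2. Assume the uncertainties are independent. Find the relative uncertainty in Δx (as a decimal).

0.131

Δx is a linear combination, so absolute uncertainties add in quadrature:
  (δx_1)² = 54.8;  (δx_2)² = 0.212
δΔx = √(55.0) = 7.41 cm
Δx = 56.6 cm, so δΔx/Δx = 7.41/56.6 = 0.131.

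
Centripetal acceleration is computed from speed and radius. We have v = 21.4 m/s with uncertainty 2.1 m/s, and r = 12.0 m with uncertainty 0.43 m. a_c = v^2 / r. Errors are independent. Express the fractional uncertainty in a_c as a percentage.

20.0%

Products/powers → add relative errors in quadrature, weighted by exponent:
  (2·δv/v)² = (2×0.0981)² = 0.0385;  (-1·δr/r)² = (-1×0.0358)² = 0.00128
δa_c/a_c = √(0.0398) = 0.200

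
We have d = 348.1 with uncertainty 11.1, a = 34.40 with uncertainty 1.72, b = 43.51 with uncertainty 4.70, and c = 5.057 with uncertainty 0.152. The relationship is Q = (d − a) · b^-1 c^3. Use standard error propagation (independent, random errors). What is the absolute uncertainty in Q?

Let u = d − a = 313.7. δu = √(δd² + δa²) = √(123 + 2.96) = 11.2, so δu/u = 0.0358.
Q is then a monomial in u, b, c:
δQ/Q = √((δu/u)² + (-1·δb/b)² + (3·δc/c)²) = √(0.00128 + 0.0117 + 0.00813) = 0.145
Q = 932.4, so δQ = 0.145 × 932.4 = 135.

135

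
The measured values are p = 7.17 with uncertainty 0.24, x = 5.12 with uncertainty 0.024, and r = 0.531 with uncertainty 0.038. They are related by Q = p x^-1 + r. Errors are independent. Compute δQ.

Let w = p·x^-1 = 1.40. δw/w = √((1·δp/p)² + (-1·δx/x)²) = √(0.00112 + 2.2e-05) = 0.0338, so δw = 0.0473.
Q = w + r: δQ = √(δw² + δr²) = √(0.00224 + 0.00144) = 0.0607

0.0607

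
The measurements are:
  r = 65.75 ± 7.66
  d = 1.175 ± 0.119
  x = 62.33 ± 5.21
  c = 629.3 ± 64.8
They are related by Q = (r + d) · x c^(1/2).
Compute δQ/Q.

0.151

Let u = r + d = 66.92. δu = √(δr² + δd²) = √(58.7 + 0.0142) = 7.66, so δu/u = 0.114.
Q is then a monomial in u, x, c:
δQ/Q = √((δu/u)² + (1·δx/x)² + (½·δc/c)²) = √(0.0131 + 0.00699 + 0.00265) = 0.151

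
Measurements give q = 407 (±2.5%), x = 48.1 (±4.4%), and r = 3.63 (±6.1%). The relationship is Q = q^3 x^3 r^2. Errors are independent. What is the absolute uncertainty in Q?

1.93e+13

Since Q is a product/quotient, work with relative uncertainties:
  (3·δq/q)² = (3×0.0250)² = 0.00563;  (3·δx/x)² = (3×0.0440)² = 0.0174;  (2·δr/r)² = (2×0.0610)² = 0.0149
δQ/Q = √(0.0379) = 0.195
Q = 9.89e+13, so δQ = 0.195 × 9.89e+13 = 1.93e+13.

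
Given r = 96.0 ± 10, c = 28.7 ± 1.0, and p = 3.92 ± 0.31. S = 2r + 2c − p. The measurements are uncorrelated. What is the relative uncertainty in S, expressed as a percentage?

For a sum/difference, combine absolute errors in quadrature:
  (2·δr)² = 400;  (2·δc)² = 4.00;  (δp)² = 0.0961
δS = √(404) = 20.1
S = 245, so δS/S = 20.1/245 = 0.0819.

8.19%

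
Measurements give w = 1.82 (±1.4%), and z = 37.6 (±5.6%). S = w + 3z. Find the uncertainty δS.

6.32

Sums and differences: (δS)² = Σ (cᵢ δxᵢ)².
  (δw)² = 0.000649;  (3·δz)² = 39.9
δS = √(39.9) = 6.32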